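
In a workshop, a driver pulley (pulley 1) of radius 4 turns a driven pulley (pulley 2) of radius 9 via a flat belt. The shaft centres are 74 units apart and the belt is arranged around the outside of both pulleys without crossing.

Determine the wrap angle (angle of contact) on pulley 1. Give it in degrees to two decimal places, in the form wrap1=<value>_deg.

wrap1=172.25_deg

open belt: β = asin((r2−r1)/C) = asin(5/74) = 3.8743°
wrap1 = π − 2β = 172.2514°
wrap2 = π + 2β = 187.7486°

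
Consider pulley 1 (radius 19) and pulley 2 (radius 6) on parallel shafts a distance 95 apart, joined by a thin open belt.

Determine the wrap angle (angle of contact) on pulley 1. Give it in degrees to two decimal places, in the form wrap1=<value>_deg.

wrap1=195.73_deg

open belt: β = asin((r2−r1)/C) = asin(-13/95) = -7.8652°
wrap1 = π − 2β = 195.7303°
wrap2 = π + 2β = 164.2697°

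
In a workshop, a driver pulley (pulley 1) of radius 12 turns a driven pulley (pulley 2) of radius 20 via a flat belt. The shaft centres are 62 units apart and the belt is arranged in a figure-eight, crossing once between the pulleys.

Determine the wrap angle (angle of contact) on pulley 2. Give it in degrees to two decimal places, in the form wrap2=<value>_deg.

crossed belt: β = asin((r1+r2)/C) = asin(32/62) = 31.0730°
wrap1 = wrap2 = π + 2β = 242.1459°

wrap2=242.15_deg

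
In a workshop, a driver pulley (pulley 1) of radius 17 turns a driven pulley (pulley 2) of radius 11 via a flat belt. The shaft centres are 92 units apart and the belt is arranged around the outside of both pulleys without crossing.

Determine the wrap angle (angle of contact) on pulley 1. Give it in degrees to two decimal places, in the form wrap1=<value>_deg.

open belt: β = asin((r2−r1)/C) = asin(-6/92) = -3.7393°
wrap1 = π − 2β = 187.4787°
wrap2 = π + 2β = 172.5213°

wrap1=187.48_deg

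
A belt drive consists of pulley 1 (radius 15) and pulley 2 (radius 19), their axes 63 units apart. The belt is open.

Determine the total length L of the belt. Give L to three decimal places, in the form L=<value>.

L=233.068

open belt: β = asin((r2−r1)/C) = asin(4/63) = 3.6403°
wrap1 = π − 2β = 172.7194°
wrap2 = π + 2β = 187.2806°
tangent length = C·cosβ = 62.8729
L = r1·wrap1 + r2·wrap2 + 2·C·cosβ = 15·3.0145 + 19·3.2687 + 2·62.8729 = 233.0682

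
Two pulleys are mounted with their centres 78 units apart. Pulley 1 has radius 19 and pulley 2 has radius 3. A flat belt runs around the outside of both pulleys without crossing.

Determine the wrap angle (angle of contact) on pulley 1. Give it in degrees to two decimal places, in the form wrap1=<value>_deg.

wrap1=203.67_deg

open belt: β = asin((r2−r1)/C) = asin(-16/78) = -11.8370°
wrap1 = π − 2β = 203.6740°
wrap2 = π + 2β = 156.3260°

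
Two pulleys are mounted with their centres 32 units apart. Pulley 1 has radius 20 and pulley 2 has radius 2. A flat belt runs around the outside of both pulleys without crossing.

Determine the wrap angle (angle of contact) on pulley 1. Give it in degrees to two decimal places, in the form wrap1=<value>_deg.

wrap1=248.46_deg

open belt: β = asin((r2−r1)/C) = asin(-18/32) = -34.2289°
wrap1 = π − 2β = 248.4577°
wrap2 = π + 2β = 111.5423°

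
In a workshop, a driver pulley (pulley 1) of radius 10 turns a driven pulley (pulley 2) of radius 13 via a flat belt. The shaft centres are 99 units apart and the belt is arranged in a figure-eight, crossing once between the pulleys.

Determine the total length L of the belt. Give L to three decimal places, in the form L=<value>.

L=275.624

crossed belt: β = asin((r1+r2)/C) = asin(23/99) = 13.4339°
wrap1 = wrap2 = π + 2β = 206.8678°
tangent length = C·cosβ = 96.2912
L = (r1+r2)·wrap + 2·C·cosβ = 23·3.6105 + 2·96.2912 = 275.6245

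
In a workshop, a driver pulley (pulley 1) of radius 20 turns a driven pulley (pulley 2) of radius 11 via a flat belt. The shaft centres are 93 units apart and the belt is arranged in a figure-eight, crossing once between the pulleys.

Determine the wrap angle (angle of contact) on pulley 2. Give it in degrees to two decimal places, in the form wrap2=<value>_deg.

crossed belt: β = asin((r1+r2)/C) = asin(31/93) = 19.4712°
wrap1 = wrap2 = π + 2β = 218.9424°

wrap2=218.94_deg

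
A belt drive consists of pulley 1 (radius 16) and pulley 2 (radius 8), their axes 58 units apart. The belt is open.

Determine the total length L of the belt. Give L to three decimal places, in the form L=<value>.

L=192.503

open belt: β = asin((r2−r1)/C) = asin(-8/58) = -7.9281°
wrap1 = π − 2β = 195.8563°
wrap2 = π + 2β = 164.1437°
tangent length = C·cosβ = 57.4456
L = r1·wrap1 + r2·wrap2 + 2·C·cosβ = 16·3.4183 + 8·2.8648 + 2·57.4456 = 192.5034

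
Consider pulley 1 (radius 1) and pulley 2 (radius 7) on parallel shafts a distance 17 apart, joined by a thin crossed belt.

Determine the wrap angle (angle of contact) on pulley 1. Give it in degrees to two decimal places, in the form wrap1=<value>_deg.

wrap1=236.14_deg

crossed belt: β = asin((r1+r2)/C) = asin(8/17) = 28.0725°
wrap1 = wrap2 = π + 2β = 236.1450°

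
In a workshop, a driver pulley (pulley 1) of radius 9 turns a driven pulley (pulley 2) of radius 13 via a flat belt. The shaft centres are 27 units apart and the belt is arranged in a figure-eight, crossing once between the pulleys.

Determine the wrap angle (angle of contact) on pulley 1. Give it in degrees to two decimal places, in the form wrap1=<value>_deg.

crossed belt: β = asin((r1+r2)/C) = asin(22/27) = 54.5691°
wrap1 = wrap2 = π + 2β = 289.1381°

wrap1=289.14_deg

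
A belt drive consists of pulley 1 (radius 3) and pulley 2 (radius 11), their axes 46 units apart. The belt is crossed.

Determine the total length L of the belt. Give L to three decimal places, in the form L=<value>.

L=140.277

crossed belt: β = asin((r1+r2)/C) = asin(14/46) = 17.7189°
wrap1 = wrap2 = π + 2β = 215.4379°
tangent length = C·cosβ = 43.8178
L = (r1+r2)·wrap + 2·C·cosβ = 14·3.7601 + 2·43.8178 = 140.2770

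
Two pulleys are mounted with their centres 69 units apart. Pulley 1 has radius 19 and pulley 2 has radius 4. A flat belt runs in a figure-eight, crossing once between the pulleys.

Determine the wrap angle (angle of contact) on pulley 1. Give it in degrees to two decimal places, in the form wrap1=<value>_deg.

crossed belt: β = asin((r1+r2)/C) = asin(23/69) = 19.4712°
wrap1 = wrap2 = π + 2β = 218.9424°

wrap1=218.94_deg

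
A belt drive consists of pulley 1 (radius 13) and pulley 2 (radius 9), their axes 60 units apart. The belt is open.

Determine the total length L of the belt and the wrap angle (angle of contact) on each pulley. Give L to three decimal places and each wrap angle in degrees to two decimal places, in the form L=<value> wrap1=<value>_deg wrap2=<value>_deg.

open belt: β = asin((r2−r1)/C) = asin(-4/60) = -3.8226°
wrap1 = π − 2β = 187.6451°
wrap2 = π + 2β = 172.3549°
tangent length = C·cosβ = 59.8665
L = r1·wrap1 + r2·wrap2 + 2·C·cosβ = 13·3.2750 + 9·3.0082 + 2·59.8665 = 189.3818

L=189.382 wrap1=187.65_deg wrap2=172.35_deg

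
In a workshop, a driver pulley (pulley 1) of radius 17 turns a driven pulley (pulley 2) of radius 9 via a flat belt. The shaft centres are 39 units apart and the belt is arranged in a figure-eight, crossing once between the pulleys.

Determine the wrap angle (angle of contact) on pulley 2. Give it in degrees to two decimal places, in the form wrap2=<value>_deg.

crossed belt: β = asin((r1+r2)/C) = asin(26/39) = 41.8103°
wrap1 = wrap2 = π + 2β = 263.6206°

wrap2=263.62_deg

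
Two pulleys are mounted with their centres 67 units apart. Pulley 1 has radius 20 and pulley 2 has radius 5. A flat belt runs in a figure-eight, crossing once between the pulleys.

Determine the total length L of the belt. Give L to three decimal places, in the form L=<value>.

crossed belt: β = asin((r1+r2)/C) = asin(25/67) = 21.9090°
wrap1 = wrap2 = π + 2β = 223.8181°
tangent length = C·cosβ = 62.1611
L = (r1+r2)·wrap + 2·C·cosβ = 25·3.9064 + 2·62.1611 = 221.9812

L=221.981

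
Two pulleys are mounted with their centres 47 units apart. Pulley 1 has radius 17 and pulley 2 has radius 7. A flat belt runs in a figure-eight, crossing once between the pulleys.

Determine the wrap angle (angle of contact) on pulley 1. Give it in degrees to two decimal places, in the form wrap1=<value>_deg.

crossed belt: β = asin((r1+r2)/C) = asin(24/47) = 30.7064°
wrap1 = wrap2 = π + 2β = 241.4127°

wrap1=241.41_deg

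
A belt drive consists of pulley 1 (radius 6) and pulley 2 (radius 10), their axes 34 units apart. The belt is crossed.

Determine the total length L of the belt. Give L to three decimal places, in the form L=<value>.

L=125.944

crossed belt: β = asin((r1+r2)/C) = asin(16/34) = 28.0725°
wrap1 = wrap2 = π + 2β = 236.1450°
tangent length = C·cosβ = 30.0000
L = (r1+r2)·wrap + 2·C·cosβ = 16·4.1215 + 2·30.0000 = 125.9441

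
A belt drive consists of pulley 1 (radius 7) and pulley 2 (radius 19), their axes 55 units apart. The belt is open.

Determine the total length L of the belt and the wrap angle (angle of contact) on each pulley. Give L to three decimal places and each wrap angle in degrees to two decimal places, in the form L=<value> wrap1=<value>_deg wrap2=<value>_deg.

L=194.310 wrap1=154.80_deg wrap2=205.20_deg

open belt: β = asin((r2−r1)/C) = asin(12/55) = 12.6023°
wrap1 = π − 2β = 154.7955°
wrap2 = π + 2β = 205.2045°
tangent length = C·cosβ = 53.6749
L = r1·wrap1 + r2·wrap2 + 2·C·cosβ = 7·2.7017 + 19·3.5815 + 2·53.6749 = 194.3101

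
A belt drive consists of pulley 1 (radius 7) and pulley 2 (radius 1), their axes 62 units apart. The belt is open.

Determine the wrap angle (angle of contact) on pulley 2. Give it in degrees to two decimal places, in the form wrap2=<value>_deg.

open belt: β = asin((r2−r1)/C) = asin(-6/62) = -5.5534°
wrap1 = π − 2β = 191.1069°
wrap2 = π + 2β = 168.8931°

wrap2=168.89_deg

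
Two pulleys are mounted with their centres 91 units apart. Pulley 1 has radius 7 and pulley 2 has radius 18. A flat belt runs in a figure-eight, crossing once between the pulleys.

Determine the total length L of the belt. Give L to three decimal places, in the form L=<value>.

L=267.452

crossed belt: β = asin((r1+r2)/C) = asin(25/91) = 15.9456°
wrap1 = wrap2 = π + 2β = 211.8913°
tangent length = C·cosβ = 87.4986
L = (r1+r2)·wrap + 2·C·cosβ = 25·3.6982 + 2·87.4986 = 267.4522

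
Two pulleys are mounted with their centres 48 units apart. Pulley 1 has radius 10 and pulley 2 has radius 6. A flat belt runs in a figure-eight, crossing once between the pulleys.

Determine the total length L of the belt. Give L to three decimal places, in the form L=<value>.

crossed belt: β = asin((r1+r2)/C) = asin(16/48) = 19.4712°
wrap1 = wrap2 = π + 2β = 218.9424°
tangent length = C·cosβ = 45.2548
L = (r1+r2)·wrap + 2·C·cosβ = 16·3.8213 + 2·45.2548 = 151.6499

L=151.650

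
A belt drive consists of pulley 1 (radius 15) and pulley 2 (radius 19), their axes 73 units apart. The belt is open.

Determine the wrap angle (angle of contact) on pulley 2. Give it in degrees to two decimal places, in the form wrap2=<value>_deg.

wrap2=186.28_deg

open belt: β = asin((r2−r1)/C) = asin(4/73) = 3.1411°
wrap1 = π − 2β = 173.7179°
wrap2 = π + 2β = 186.2821°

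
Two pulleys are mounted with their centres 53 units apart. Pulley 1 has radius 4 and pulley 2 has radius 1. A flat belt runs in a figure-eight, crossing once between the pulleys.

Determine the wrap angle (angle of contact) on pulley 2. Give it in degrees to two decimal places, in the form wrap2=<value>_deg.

crossed belt: β = asin((r1+r2)/C) = asin(5/53) = 5.4133°
wrap1 = wrap2 = π + 2β = 190.8266°

wrap2=190.83_deg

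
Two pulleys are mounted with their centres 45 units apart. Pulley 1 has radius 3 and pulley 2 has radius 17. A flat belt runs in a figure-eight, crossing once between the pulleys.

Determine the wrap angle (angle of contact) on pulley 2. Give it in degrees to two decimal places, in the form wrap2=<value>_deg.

wrap2=232.78_deg

crossed belt: β = asin((r1+r2)/C) = asin(20/45) = 26.3878°
wrap1 = wrap2 = π + 2β = 232.7756°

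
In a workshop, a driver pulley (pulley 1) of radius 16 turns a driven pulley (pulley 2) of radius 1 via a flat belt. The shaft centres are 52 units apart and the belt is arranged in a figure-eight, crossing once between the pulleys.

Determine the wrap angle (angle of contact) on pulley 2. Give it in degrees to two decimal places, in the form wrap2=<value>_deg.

wrap2=218.16_deg

crossed belt: β = asin((r1+r2)/C) = asin(17/52) = 19.0821°
wrap1 = wrap2 = π + 2β = 218.1642°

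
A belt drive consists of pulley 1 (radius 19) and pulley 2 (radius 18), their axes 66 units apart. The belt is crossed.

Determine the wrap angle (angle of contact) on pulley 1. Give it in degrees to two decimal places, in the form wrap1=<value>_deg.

wrap1=248.20_deg

crossed belt: β = asin((r1+r2)/C) = asin(37/66) = 34.0977°
wrap1 = wrap2 = π + 2β = 248.1954°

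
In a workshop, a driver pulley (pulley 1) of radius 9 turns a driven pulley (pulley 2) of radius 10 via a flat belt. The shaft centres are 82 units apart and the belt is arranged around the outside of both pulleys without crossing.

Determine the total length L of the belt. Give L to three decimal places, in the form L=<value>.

L=223.702

open belt: β = asin((r2−r1)/C) = asin(1/82) = 0.6987°
wrap1 = π − 2β = 178.6025°
wrap2 = π + 2β = 181.3975°
tangent length = C·cosβ = 81.9939
L = r1·wrap1 + r2·wrap2 + 2·C·cosβ = 9·3.1172 + 10·3.1660 + 2·81.9939 = 223.7025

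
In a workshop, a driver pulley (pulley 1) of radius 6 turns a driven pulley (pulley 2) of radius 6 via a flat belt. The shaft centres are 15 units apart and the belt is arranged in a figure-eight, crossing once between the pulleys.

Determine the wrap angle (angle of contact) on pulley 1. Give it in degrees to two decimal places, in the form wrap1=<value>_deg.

crossed belt: β = asin((r1+r2)/C) = asin(12/15) = 53.1301°
wrap1 = wrap2 = π + 2β = 286.2602°

wrap1=286.26_deg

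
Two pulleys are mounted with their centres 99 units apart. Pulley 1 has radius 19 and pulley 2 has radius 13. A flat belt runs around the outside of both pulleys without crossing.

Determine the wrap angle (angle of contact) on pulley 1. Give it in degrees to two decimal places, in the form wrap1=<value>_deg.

wrap1=186.95_deg

open belt: β = asin((r2−r1)/C) = asin(-6/99) = -3.4746°
wrap1 = π − 2β = 186.9492°
wrap2 = π + 2β = 173.0508°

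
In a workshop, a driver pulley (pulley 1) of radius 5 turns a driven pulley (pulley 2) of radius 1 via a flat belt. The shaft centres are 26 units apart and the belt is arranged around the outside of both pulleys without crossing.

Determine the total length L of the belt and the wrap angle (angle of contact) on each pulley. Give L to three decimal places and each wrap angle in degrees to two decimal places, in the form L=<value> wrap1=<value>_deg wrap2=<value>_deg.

open belt: β = asin((r2−r1)/C) = asin(-4/26) = -8.8499°
wrap1 = π − 2β = 197.6998°
wrap2 = π + 2β = 162.3002°
tangent length = C·cosβ = 25.6905
L = r1·wrap1 + r2·wrap2 + 2·C·cosβ = 5·3.4505 + 1·2.8327 + 2·25.6905 = 71.4662

L=71.466 wrap1=197.70_deg wrap2=162.30_deg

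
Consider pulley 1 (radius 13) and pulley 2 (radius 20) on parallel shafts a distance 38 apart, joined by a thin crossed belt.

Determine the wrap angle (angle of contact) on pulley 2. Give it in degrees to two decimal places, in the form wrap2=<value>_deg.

crossed belt: β = asin((r1+r2)/C) = asin(33/38) = 60.2757°
wrap1 = wrap2 = π + 2β = 300.5513°

wrap2=300.55_deg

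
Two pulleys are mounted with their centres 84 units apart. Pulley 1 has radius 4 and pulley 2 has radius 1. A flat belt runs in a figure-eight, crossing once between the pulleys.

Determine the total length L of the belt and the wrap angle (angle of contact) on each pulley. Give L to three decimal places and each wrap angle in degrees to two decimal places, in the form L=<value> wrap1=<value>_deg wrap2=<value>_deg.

crossed belt: β = asin((r1+r2)/C) = asin(5/84) = 3.4125°
wrap1 = wrap2 = π + 2β = 186.8250°
tangent length = C·cosβ = 83.8511
L = (r1+r2)·wrap + 2·C·cosβ = 5·3.2607 + 2·83.8511 = 184.0057

L=184.006 wrap1=186.82_deg wrap2=186.82_deg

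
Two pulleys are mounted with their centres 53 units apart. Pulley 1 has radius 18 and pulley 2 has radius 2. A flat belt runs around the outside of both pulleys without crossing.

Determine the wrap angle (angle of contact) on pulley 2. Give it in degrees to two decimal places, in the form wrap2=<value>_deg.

wrap2=144.86_deg

open belt: β = asin((r2−r1)/C) = asin(-16/53) = -17.5710°
wrap1 = π − 2β = 215.1419°
wrap2 = π + 2β = 144.8581°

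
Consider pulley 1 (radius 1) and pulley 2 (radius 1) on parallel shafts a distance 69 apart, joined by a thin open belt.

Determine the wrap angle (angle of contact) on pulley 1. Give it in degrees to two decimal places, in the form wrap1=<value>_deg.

open belt: β = asin((r2−r1)/C) = asin(0/69) = 0.0000°
wrap1 = π − 2β = 180.0000°
wrap2 = π + 2β = 180.0000°

wrap1=180.00_deg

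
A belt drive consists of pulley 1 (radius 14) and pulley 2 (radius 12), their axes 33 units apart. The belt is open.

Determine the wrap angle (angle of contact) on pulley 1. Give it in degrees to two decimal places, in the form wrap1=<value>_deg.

open belt: β = asin((r2−r1)/C) = asin(-2/33) = -3.4746°
wrap1 = π − 2β = 186.9492°
wrap2 = π + 2β = 173.0508°

wrap1=186.95_deg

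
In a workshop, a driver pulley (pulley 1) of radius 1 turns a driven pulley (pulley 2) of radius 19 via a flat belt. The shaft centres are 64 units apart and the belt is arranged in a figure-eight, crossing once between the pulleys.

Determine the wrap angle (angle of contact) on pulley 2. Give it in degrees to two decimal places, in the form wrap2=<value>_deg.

crossed belt: β = asin((r1+r2)/C) = asin(20/64) = 18.2100°
wrap1 = wrap2 = π + 2β = 216.4199°

wrap2=216.42_deg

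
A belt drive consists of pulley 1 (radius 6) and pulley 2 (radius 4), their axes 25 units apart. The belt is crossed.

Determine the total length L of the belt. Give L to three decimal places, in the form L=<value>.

L=85.472

crossed belt: β = asin((r1+r2)/C) = asin(10/25) = 23.5782°
wrap1 = wrap2 = π + 2β = 227.1564°
tangent length = C·cosβ = 22.9129
L = (r1+r2)·wrap + 2·C·cosβ = 10·3.9646 + 2·22.9129 = 85.4720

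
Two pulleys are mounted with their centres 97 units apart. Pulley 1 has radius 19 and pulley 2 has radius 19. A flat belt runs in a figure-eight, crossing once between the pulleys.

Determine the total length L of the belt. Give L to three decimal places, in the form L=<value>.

L=328.467

crossed belt: β = asin((r1+r2)/C) = asin(38/97) = 23.0636°
wrap1 = wrap2 = π + 2β = 226.1272°
tangent length = C·cosβ = 89.2468
L = (r1+r2)·wrap + 2·C·cosβ = 38·3.9467 + 2·89.2468 = 328.4669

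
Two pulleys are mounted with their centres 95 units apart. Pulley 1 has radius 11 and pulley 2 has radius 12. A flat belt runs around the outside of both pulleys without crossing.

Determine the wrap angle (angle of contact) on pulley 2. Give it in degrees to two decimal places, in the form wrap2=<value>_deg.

open belt: β = asin((r2−r1)/C) = asin(1/95) = 0.6031°
wrap1 = π − 2β = 178.7938°
wrap2 = π + 2β = 181.2062°

wrap2=181.21_deg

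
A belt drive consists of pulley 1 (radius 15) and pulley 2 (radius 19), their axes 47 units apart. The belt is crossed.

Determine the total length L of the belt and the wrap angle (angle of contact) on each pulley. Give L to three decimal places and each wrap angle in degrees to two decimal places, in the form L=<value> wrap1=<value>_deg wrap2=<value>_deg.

crossed belt: β = asin((r1+r2)/C) = asin(34/47) = 46.3363°
wrap1 = wrap2 = π + 2β = 272.6725°
tangent length = C·cosβ = 32.4500
L = (r1+r2)·wrap + 2·C·cosβ = 34·4.7590 + 2·32.4500 = 226.7071

L=226.707 wrap1=272.67_deg wrap2=272.67_deg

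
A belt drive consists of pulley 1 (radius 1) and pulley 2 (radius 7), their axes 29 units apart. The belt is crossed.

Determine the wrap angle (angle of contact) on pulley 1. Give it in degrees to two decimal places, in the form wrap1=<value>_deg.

wrap1=212.03_deg

crossed belt: β = asin((r1+r2)/C) = asin(8/29) = 16.0134°
wrap1 = wrap2 = π + 2β = 212.0268°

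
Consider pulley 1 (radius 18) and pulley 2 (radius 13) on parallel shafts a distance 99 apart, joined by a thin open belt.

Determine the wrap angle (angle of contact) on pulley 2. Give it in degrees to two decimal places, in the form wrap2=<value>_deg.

open belt: β = asin((r2−r1)/C) = asin(-5/99) = -2.8950°
wrap1 = π − 2β = 185.7899°
wrap2 = π + 2β = 174.2101°

wrap2=174.21_deg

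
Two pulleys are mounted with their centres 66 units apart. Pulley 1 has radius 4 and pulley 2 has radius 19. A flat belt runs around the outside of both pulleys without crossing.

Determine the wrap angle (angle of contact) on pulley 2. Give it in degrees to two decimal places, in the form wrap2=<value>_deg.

wrap2=206.27_deg

open belt: β = asin((r2−r1)/C) = asin(15/66) = 13.1366°
wrap1 = π − 2β = 153.7269°
wrap2 = π + 2β = 206.2731°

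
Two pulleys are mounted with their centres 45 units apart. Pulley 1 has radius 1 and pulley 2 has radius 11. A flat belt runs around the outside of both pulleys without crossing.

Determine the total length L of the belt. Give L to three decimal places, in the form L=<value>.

L=129.931

open belt: β = asin((r2−r1)/C) = asin(10/45) = 12.8396°
wrap1 = π − 2β = 154.3208°
wrap2 = π + 2β = 205.6792°
tangent length = C·cosβ = 43.8748
L = r1·wrap1 + r2·wrap2 + 2·C·cosβ = 1·2.6934 + 11·3.5898 + 2·43.8748 = 129.9306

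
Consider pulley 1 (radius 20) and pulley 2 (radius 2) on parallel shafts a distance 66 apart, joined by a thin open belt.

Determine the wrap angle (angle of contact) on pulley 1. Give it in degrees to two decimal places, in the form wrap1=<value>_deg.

open belt: β = asin((r2−r1)/C) = asin(-18/66) = -15.8266°
wrap1 = π − 2β = 211.6532°
wrap2 = π + 2β = 148.3468°

wrap1=211.65_deg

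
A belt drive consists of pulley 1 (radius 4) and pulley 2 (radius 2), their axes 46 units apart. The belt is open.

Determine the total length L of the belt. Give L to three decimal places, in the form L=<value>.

L=110.937

open belt: β = asin((r2−r1)/C) = asin(-2/46) = -2.4919°
wrap1 = π − 2β = 184.9838°
wrap2 = π + 2β = 175.0162°
tangent length = C·cosβ = 45.9565
L = r1·wrap1 + r2·wrap2 + 2·C·cosβ = 4·3.2286 + 2·3.0546 + 2·45.9565 = 110.9365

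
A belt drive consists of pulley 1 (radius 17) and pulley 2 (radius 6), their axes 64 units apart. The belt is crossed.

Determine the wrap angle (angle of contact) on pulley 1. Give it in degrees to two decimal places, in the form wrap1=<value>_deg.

crossed belt: β = asin((r1+r2)/C) = asin(23/64) = 21.0618°
wrap1 = wrap2 = π + 2β = 222.1236°

wrap1=222.12_deg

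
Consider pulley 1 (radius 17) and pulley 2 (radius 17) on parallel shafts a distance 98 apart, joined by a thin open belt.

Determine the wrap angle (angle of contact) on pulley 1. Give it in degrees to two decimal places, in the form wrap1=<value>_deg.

wrap1=180.00_deg

open belt: β = asin((r2−r1)/C) = asin(0/98) = 0.0000°
wrap1 = π − 2β = 180.0000°
wrap2 = π + 2β = 180.0000°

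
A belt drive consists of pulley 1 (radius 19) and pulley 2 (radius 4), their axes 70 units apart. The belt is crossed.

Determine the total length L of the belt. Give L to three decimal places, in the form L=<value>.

L=219.884

crossed belt: β = asin((r1+r2)/C) = asin(23/70) = 19.1821°
wrap1 = wrap2 = π + 2β = 218.3642°
tangent length = C·cosβ = 66.1135
L = (r1+r2)·wrap + 2·C·cosβ = 23·3.8112 + 2·66.1135 = 219.8841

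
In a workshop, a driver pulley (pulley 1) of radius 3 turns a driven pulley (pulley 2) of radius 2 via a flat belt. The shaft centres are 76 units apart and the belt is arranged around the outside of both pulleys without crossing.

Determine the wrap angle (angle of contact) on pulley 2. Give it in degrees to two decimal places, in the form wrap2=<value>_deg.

open belt: β = asin((r2−r1)/C) = asin(-1/76) = -0.7539°
wrap1 = π − 2β = 181.5078°
wrap2 = π + 2β = 178.4922°

wrap2=178.49_deg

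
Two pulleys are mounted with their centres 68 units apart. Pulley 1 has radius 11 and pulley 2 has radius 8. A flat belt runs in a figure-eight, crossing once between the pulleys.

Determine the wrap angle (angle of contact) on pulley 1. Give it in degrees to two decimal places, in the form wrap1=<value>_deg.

wrap1=212.45_deg

crossed belt: β = asin((r1+r2)/C) = asin(19/68) = 16.2251°
wrap1 = wrap2 = π + 2β = 212.4502°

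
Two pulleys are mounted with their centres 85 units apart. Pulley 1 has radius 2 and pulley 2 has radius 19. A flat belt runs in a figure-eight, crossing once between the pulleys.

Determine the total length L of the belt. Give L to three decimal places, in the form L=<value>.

crossed belt: β = asin((r1+r2)/C) = asin(21/85) = 14.3035°
wrap1 = wrap2 = π + 2β = 208.6071°
tangent length = C·cosβ = 82.3650
L = (r1+r2)·wrap + 2·C·cosβ = 21·3.6409 + 2·82.3650 = 241.1886

L=241.189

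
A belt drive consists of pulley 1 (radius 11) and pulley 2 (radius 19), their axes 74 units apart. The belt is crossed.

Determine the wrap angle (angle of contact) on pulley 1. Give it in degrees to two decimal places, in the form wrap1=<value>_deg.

wrap1=227.83_deg

crossed belt: β = asin((r1+r2)/C) = asin(30/74) = 23.9165°
wrap1 = wrap2 = π + 2β = 227.8331°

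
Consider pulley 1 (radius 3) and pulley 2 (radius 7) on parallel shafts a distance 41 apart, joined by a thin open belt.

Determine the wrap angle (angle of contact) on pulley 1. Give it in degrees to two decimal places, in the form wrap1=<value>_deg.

open belt: β = asin((r2−r1)/C) = asin(4/41) = 5.5987°
wrap1 = π − 2β = 168.8025°
wrap2 = π + 2β = 191.1975°

wrap1=168.80_deg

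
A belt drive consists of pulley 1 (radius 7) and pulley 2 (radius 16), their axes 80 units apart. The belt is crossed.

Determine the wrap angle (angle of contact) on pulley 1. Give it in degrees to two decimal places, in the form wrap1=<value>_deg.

crossed belt: β = asin((r1+r2)/C) = asin(23/80) = 16.7083°
wrap1 = wrap2 = π + 2β = 213.4167°

wrap1=213.42_deg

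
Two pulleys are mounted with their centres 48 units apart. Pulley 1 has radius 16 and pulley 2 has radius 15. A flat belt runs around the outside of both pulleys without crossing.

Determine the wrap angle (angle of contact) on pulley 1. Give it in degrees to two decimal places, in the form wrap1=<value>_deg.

open belt: β = asin((r2−r1)/C) = asin(-1/48) = -1.1937°
wrap1 = π − 2β = 182.3875°
wrap2 = π + 2β = 177.6125°

wrap1=182.39_deg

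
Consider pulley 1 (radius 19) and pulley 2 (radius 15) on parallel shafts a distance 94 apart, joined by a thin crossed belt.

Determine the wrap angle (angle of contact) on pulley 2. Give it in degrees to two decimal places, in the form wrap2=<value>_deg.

wrap2=222.41_deg

crossed belt: β = asin((r1+r2)/C) = asin(34/94) = 21.2048°
wrap1 = wrap2 = π + 2β = 222.4095°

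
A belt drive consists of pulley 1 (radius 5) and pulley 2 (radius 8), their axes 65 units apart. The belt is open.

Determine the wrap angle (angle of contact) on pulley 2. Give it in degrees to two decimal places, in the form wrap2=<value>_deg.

wrap2=185.29_deg

open belt: β = asin((r2−r1)/C) = asin(3/65) = 2.6454°
wrap1 = π − 2β = 174.7093°
wrap2 = π + 2β = 185.2907°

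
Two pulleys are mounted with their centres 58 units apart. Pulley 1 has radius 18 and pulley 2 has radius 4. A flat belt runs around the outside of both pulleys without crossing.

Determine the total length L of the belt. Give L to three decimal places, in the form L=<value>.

L=188.511

open belt: β = asin((r2−r1)/C) = asin(-14/58) = -13.9680°
wrap1 = π − 2β = 207.9359°
wrap2 = π + 2β = 152.0641°
tangent length = C·cosβ = 56.2850
L = r1·wrap1 + r2·wrap2 + 2·C·cosβ = 18·3.6292 + 4·2.6540 + 2·56.2850 = 188.5111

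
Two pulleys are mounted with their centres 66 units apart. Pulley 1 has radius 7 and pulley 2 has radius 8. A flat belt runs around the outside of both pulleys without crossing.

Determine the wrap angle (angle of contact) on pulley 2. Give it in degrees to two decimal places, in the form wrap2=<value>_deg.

wrap2=181.74_deg

open belt: β = asin((r2−r1)/C) = asin(1/66) = 0.8682°
wrap1 = π − 2β = 178.2637°
wrap2 = π + 2β = 181.7363°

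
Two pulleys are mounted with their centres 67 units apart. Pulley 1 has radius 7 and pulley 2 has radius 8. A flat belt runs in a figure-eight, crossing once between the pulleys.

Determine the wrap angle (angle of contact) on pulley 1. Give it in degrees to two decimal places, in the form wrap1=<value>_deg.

crossed belt: β = asin((r1+r2)/C) = asin(15/67) = 12.9371°
wrap1 = wrap2 = π + 2β = 205.8741°

wrap1=205.87_deg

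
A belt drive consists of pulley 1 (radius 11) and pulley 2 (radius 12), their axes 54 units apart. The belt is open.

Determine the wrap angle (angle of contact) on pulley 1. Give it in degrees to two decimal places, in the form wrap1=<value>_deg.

wrap1=177.88_deg

open belt: β = asin((r2−r1)/C) = asin(1/54) = 1.0611°
wrap1 = π − 2β = 177.8778°
wrap2 = π + 2β = 182.1222°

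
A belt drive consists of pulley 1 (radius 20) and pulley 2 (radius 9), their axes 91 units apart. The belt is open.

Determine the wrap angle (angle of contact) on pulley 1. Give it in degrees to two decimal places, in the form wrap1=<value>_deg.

wrap1=193.89_deg

open belt: β = asin((r2−r1)/C) = asin(-11/91) = -6.9428°
wrap1 = π − 2β = 193.8857°
wrap2 = π + 2β = 166.1143°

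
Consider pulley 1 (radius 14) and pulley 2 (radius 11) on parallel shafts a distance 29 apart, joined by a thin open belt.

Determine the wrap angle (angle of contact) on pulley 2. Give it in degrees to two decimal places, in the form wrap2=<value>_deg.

open belt: β = asin((r2−r1)/C) = asin(-3/29) = -5.9378°
wrap1 = π − 2β = 191.8755°
wrap2 = π + 2β = 168.1245°

wrap2=168.12_deg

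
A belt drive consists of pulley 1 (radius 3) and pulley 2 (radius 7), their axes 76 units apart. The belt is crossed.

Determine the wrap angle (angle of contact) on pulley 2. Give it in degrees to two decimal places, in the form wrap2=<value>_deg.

wrap2=195.12_deg

crossed belt: β = asin((r1+r2)/C) = asin(10/76) = 7.5608°
wrap1 = wrap2 = π + 2β = 195.1217°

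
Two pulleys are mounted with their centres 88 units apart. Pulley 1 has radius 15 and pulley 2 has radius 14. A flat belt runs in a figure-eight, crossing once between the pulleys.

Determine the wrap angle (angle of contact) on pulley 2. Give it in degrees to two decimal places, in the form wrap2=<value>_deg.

crossed belt: β = asin((r1+r2)/C) = asin(29/88) = 19.2412°
wrap1 = wrap2 = π + 2β = 218.4824°

wrap2=218.48_deg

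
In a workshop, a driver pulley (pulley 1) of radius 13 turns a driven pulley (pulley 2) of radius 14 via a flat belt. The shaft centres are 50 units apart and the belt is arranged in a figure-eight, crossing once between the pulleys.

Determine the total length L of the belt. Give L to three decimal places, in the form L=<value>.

crossed belt: β = asin((r1+r2)/C) = asin(27/50) = 32.6836°
wrap1 = wrap2 = π + 2β = 245.3673°
tangent length = C·cosβ = 42.0833
L = (r1+r2)·wrap + 2·C·cosβ = 27·4.2825 + 2·42.0833 = 199.7931

L=199.793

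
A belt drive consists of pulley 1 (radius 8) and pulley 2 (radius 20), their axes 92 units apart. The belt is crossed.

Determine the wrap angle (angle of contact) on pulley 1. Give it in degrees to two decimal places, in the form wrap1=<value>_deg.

wrap1=215.44_deg

crossed belt: β = asin((r1+r2)/C) = asin(28/92) = 17.7189°
wrap1 = wrap2 = π + 2β = 215.4379°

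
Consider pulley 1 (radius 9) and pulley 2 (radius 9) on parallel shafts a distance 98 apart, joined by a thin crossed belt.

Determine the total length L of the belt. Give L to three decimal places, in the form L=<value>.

crossed belt: β = asin((r1+r2)/C) = asin(18/98) = 10.5838°
wrap1 = wrap2 = π + 2β = 201.1676°
tangent length = C·cosβ = 96.3328
L = (r1+r2)·wrap + 2·C·cosβ = 18·3.5110 + 2·96.3328 = 255.8642

L=255.864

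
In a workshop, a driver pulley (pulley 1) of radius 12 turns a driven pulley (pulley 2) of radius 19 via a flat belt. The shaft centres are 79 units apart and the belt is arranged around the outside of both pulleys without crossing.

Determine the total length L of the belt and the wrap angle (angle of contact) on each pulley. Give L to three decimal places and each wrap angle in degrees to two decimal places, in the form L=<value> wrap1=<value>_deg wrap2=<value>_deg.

open belt: β = asin((r2−r1)/C) = asin(7/79) = 5.0835°
wrap1 = π − 2β = 169.8330°
wrap2 = π + 2β = 190.1670°
tangent length = C·cosβ = 78.6893
L = r1·wrap1 + r2·wrap2 + 2·C·cosβ = 12·2.9641 + 19·3.3190 + 2·78.6893 = 256.0100

L=256.010 wrap1=169.83_deg wrap2=190.17_deg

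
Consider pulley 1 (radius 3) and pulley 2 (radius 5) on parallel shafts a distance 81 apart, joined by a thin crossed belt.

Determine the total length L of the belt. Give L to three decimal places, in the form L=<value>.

L=187.924

crossed belt: β = asin((r1+r2)/C) = asin(8/81) = 5.6681°
wrap1 = wrap2 = π + 2β = 191.3362°
tangent length = C·cosβ = 80.6040
L = (r1+r2)·wrap + 2·C·cosβ = 8·3.3394 + 2·80.6040 = 187.9235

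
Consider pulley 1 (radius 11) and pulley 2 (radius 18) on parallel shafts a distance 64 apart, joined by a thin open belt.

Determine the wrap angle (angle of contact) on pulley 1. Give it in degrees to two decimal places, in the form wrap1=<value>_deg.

wrap1=167.44_deg

open belt: β = asin((r2−r1)/C) = asin(7/64) = 6.2793°
wrap1 = π − 2β = 167.4414°
wrap2 = π + 2β = 192.5586°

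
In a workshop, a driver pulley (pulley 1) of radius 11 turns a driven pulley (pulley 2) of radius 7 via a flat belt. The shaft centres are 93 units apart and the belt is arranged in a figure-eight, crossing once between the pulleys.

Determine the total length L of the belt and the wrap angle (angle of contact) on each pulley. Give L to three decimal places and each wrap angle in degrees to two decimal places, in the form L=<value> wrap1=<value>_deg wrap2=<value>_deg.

crossed belt: β = asin((r1+r2)/C) = asin(18/93) = 11.1599°
wrap1 = wrap2 = π + 2β = 202.3199°
tangent length = C·cosβ = 91.2414
L = (r1+r2)·wrap + 2·C·cosβ = 18·3.5311 + 2·91.2414 = 246.0435

L=246.044 wrap1=202.32_deg wrap2=202.32_deg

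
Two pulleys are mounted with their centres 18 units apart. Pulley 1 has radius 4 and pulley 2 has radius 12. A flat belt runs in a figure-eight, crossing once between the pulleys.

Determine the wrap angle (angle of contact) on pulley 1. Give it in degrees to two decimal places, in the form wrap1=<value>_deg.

crossed belt: β = asin((r1+r2)/C) = asin(16/18) = 62.7340°
wrap1 = wrap2 = π + 2β = 305.4679°

wrap1=305.47_deg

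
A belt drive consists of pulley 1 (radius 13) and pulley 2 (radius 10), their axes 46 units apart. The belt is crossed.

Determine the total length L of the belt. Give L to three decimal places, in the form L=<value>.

crossed belt: β = asin((r1+r2)/C) = asin(23/46) = 30.0000°
wrap1 = wrap2 = π + 2β = 240.0000°
tangent length = C·cosβ = 39.8372
L = (r1+r2)·wrap + 2·C·cosβ = 23·4.1888 + 2·39.8372 = 176.0165

L=176.017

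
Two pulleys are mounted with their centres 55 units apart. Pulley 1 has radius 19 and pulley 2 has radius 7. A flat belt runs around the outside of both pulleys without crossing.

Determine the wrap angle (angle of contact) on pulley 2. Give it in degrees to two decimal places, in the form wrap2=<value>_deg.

wrap2=154.80_deg

open belt: β = asin((r2−r1)/C) = asin(-12/55) = -12.6023°
wrap1 = π − 2β = 205.2045°
wrap2 = π + 2β = 154.7955°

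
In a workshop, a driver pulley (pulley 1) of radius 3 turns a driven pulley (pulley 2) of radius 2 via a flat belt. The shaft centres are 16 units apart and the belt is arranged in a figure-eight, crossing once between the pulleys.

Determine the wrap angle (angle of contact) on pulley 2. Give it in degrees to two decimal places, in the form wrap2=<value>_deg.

crossed belt: β = asin((r1+r2)/C) = asin(5/16) = 18.2100°
wrap1 = wrap2 = π + 2β = 216.4199°

wrap2=216.42_deg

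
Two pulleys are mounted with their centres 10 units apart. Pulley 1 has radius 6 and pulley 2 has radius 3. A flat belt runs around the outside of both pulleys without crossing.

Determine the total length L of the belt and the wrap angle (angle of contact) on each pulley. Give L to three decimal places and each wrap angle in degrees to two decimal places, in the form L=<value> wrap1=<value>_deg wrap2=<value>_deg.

open belt: β = asin((r2−r1)/C) = asin(-3/10) = -17.4576°
wrap1 = π − 2β = 214.9152°
wrap2 = π + 2β = 145.0848°
tangent length = C·cosβ = 9.5394
L = r1·wrap1 + r2·wrap2 + 2·C·cosβ = 6·3.7510 + 3·2.5322 + 2·9.5394 = 49.1813

L=49.181 wrap1=214.92_deg wrap2=145.08_deg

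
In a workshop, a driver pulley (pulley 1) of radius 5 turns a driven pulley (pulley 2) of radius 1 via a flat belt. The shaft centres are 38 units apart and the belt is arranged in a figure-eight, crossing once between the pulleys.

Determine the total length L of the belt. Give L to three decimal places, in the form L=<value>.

L=95.799

crossed belt: β = asin((r1+r2)/C) = asin(6/38) = 9.0847°
wrap1 = wrap2 = π + 2β = 198.1694°
tangent length = C·cosβ = 37.5233
L = (r1+r2)·wrap + 2·C·cosβ = 6·3.4587 + 2·37.5233 = 95.7989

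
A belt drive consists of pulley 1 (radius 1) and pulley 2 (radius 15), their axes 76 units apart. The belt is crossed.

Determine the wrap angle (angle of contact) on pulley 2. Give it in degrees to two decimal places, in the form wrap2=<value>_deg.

crossed belt: β = asin((r1+r2)/C) = asin(16/76) = 12.1532°
wrap1 = wrap2 = π + 2β = 204.3064°

wrap2=204.31_deg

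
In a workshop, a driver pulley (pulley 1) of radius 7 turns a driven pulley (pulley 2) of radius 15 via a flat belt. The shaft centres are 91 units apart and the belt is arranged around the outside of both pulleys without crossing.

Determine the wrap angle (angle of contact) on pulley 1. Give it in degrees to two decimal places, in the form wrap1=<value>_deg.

open belt: β = asin((r2−r1)/C) = asin(8/91) = 5.0435°
wrap1 = π − 2β = 169.9130°
wrap2 = π + 2β = 190.0870°

wrap1=169.91_deg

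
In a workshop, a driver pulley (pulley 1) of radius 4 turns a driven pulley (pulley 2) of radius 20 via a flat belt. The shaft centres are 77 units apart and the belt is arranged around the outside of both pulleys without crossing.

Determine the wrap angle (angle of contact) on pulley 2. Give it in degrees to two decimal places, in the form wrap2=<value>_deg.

wrap2=203.99_deg

open belt: β = asin((r2−r1)/C) = asin(16/77) = 11.9930°
wrap1 = π − 2β = 156.0140°
wrap2 = π + 2β = 203.9860°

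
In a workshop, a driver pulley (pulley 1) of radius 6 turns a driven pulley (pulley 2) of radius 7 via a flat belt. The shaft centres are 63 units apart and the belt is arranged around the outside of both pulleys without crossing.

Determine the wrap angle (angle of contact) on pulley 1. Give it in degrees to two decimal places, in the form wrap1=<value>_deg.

open belt: β = asin((r2−r1)/C) = asin(1/63) = 0.9095°
wrap1 = π − 2β = 178.1810°
wrap2 = π + 2β = 181.8190°

wrap1=178.18_deg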